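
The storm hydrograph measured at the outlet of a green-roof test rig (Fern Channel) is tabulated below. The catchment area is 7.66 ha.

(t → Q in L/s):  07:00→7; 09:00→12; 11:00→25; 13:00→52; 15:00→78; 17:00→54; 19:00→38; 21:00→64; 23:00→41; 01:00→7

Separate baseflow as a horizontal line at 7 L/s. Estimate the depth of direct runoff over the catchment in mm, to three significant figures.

d ≈ 29.0 mm

Direct runoff: 0.0, 5.0, 18.0, 45.0, 71.0, 47.0, 31.0, 57.0, 34.0, 0.0 L/s; ΣQ_DR = 308.0 L/s.
V = ΣQ_DR · Δt = 308.0 × 7200 s = 2.218 × 10^6 L.
Over A = 7.66 ha, depth = V / A = 29.0 mm.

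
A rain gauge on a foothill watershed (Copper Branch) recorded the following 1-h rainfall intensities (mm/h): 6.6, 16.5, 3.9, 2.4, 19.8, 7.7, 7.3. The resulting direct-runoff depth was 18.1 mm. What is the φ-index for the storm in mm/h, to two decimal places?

φ ≈ 9.10 mm/h

Only the 2 blocks with intensity above φ contribute runoff: 16.5, 19.8 mm/h.
Σ(I−φ)·Δt = d  ⇒  (16.5+19.8 − 2φ)·1 = 18.1
φ = (36.30 − 18.1/1) / 2 = 9.10 mm/h.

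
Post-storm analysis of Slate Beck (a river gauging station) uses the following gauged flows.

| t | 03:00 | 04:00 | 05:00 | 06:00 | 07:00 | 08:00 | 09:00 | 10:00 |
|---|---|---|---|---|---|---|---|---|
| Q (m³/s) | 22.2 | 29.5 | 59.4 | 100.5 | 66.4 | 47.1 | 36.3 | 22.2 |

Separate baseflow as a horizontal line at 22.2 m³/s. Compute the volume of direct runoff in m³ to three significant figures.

V ≈ 7.42 × 10^5 m³

Direct-runoff ordinates (Q − Q_b): 0.0, 7.3, 37.2, 78.3, 44.2, 24.9, 14.1, 0.0 m³/s.
ΣQ_DR = 206.0 m³/s.
With Δt = 1 h = 3600 s, V = ΣQ_DR · Δt = 206.0 × 3600 = 7.42 × 10^5 m³.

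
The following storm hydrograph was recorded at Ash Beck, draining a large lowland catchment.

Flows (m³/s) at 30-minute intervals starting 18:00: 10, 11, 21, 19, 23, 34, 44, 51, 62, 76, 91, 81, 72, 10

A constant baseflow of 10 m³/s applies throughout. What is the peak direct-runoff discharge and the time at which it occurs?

Subtracting baseflow gives direct-runoff ordinates: 0.0, 1.0, 11.0, 9.0, 13.0, 24.0, 34.0, 41.0, 52.0, 66.0, 81.0, 71.0, 62.0, 0.0 m³/s.
The maximum is 81.0 m³/s, occurring at the reading for t = 23:00.

Q_p = 81.0 m³/s at t = 23:00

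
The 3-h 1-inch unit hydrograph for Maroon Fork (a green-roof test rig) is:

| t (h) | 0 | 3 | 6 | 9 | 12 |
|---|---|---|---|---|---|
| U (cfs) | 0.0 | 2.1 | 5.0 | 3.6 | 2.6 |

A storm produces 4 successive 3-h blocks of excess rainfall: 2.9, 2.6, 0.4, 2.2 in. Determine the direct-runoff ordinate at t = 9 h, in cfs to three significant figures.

Q ≈ 24.3 cfs

By discrete convolution, Q_j = Σ (P_i / 1 in) · U_{j−i}.
At t = 9 h (j=3): Q = (2.9/1)·3.6 + (2.6/1)·5.0 + (0.4/1)·2.1 + (2.2/1)·0.0 = 24.3 cfs.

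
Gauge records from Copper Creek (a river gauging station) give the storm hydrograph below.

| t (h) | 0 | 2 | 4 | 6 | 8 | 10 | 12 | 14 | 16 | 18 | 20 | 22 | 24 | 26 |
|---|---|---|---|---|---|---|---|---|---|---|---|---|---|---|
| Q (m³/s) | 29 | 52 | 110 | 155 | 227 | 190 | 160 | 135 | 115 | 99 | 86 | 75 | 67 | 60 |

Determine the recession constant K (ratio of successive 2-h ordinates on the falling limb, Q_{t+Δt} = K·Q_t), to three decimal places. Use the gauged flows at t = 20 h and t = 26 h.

Using the recession-limb readings at t = 20 h and t = 26 h: Q falls from 86 to 60 m³/s over 3 intervals.
K = (Q₂/Q₁)^(1/3) = (60/86)^(1/3) = 0.887.

K ≈ 0.887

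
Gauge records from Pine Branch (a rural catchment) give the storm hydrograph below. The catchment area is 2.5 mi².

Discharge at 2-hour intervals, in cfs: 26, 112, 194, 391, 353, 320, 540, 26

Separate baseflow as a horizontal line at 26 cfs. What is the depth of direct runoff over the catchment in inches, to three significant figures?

d ≈ 2.17 in

Direct runoff: 0.0, 86.0, 168.0, 365.0, 327.0, 294.0, 514.0, 0.0 cfs; ΣQ_DR = 1754 cfs.
V = ΣQ_DR · Δt = 1754 × 7200 s = 1.263 × 10^7 ft³.
Over A = 2.5 mi², depth = V / A = 2.17 in.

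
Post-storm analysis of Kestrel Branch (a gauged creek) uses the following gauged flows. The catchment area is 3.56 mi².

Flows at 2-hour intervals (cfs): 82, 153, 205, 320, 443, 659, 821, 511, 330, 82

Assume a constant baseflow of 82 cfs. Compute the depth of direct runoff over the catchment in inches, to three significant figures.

d ≈ 2.43 in

Direct runoff: 0.0, 71.0, 123.0, 238.0, 361.0, 577.0, 739.0, 429.0, 248.0, 0.0 cfs; ΣQ_DR = 2786 cfs.
V = ΣQ_DR · Δt = 2786 × 7200 s = 2.006 × 10^7 ft³.
Over A = 3.56 mi², depth = V / A = 2.43 in.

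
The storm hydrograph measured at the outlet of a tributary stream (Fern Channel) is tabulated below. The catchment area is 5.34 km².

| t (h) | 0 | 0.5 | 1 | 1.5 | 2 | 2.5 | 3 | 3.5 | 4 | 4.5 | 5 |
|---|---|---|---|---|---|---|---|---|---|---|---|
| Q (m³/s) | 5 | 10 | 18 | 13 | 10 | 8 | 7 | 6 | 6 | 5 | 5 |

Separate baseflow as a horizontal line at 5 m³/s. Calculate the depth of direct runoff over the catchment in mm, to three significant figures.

Direct runoff: 0.0, 5.0, 13.0, 8.0, 5.0, 3.0, 2.0, 1.0, 1.0, 0.0, 0.0 m³/s; ΣQ_DR = 38.00 m³/s.
V = ΣQ_DR · Δt = 38.00 × 1800 s = 68400 m³.
Over A = 5.34 km², depth = V / A = 12.8 mm.

d ≈ 12.8 mm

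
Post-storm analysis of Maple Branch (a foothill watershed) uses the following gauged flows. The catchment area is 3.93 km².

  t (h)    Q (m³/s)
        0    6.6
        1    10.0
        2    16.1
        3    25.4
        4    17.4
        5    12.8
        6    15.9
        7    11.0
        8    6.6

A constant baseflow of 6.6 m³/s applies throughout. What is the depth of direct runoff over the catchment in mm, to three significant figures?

d ≈ 57.2 mm

Direct runoff: 0.0, 3.4, 9.5, 18.8, 10.8, 6.2, 9.3, 4.4, 0.0 m³/s; ΣQ_DR = 62.40 m³/s.
V = ΣQ_DR · Δt = 62.40 × 3600 s = 2.246 × 10^5 m³.
Over A = 3.93 km², depth = V / A = 57.2 mm.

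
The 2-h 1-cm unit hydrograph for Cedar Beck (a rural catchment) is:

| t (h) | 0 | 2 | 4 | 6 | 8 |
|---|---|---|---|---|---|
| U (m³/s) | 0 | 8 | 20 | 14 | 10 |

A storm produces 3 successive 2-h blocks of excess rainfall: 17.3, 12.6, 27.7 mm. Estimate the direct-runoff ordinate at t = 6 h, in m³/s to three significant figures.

Q ≈ 71.6 m³/s

By discrete convolution, Q_j = Σ (P_i / 10 mm) · U_{j−i}.
At t = 6 h (j=3): Q = (17.3/10)·14 + (12.6/10)·20 + (27.7/10)·8 = 71.6 m³/s.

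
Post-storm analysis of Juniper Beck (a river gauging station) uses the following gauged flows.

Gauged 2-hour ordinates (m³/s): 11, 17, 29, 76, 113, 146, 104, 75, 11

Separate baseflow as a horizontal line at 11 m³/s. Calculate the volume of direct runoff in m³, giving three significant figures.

Direct-runoff ordinates (Q − Q_b): 0.0, 6.0, 18.0, 65.0, 102.0, 135.0, 93.0, 64.0, 0.0 m³/s.
ΣQ_DR = 483.0 m³/s.
With Δt = 2 h = 7200 s, V = ΣQ_DR · Δt = 483.0 × 7200 = 3.48 × 10^6 m³.

V ≈ 3.48 × 10^6 m³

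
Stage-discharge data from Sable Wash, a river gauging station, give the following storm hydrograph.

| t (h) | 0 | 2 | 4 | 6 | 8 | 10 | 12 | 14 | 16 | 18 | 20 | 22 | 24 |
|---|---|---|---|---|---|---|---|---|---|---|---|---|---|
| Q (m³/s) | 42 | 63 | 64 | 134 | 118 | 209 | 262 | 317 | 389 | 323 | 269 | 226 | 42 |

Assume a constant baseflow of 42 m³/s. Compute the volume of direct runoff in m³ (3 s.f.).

V ≈ 1.38 × 10^7 m³

Direct-runoff ordinates (Q − Q_b): 0.0, 21.0, 22.0, 92.0, 76.0, 167.0, 220.0, 275.0, 347.0, 281.0, 227.0, 184.0, 0.0 m³/s.
ΣQ_DR = 1912 m³/s.
With Δt = 2 h = 7200 s, V = ΣQ_DR · Δt = 1912 × 7200 = 1.38 × 10^7 m³.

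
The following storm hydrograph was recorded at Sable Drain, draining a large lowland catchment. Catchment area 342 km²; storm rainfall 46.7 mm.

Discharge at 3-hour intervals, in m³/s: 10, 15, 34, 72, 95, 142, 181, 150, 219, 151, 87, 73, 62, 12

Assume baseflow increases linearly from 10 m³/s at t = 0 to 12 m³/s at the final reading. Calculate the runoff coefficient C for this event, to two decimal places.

C ≈ 0.78

ΣQ_DR = 1149 m³/s; V = ΣQ_DR·Δt = 1.241 × 10^7 m³.
Runoff depth d = V / A = 36.28 mm.
C = d / P = 36.28 / 46.7 = 0.78.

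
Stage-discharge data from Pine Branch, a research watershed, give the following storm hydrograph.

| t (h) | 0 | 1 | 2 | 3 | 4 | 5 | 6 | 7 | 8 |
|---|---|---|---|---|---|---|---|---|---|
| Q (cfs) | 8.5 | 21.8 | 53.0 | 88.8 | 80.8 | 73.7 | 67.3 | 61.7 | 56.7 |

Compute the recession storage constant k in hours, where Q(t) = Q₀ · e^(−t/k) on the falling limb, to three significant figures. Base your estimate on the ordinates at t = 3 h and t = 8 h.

k ≈ 11.1 h

On the falling limb, Q drops from 88.8 to 56.7 cfs between t = 3 h and t = 8 h (Δt = 5 h).
k = −Δt / ln(Q₂/Q₁) = −5 / ln(56.7/88.8) = 11.1 h.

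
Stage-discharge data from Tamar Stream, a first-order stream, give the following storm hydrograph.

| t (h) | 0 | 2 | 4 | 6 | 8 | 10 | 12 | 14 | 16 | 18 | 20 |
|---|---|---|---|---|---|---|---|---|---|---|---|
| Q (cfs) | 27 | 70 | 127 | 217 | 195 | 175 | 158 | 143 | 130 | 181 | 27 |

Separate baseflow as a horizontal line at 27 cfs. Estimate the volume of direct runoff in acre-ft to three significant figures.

Direct-runoff ordinates (Q − Q_b): 0.0, 43.0, 100.0, 190.0, 168.0, 148.0, 131.0, 116.0, 103.0, 154.0, 0.0 cfs.
ΣQ_DR = 1153 cfs.
With Δt = 2 h = 7200 s, V = ΣQ_DR · Δt = 1153 × 7200 = 8.30 × 10^6 ft³ = 191 acre-ft.

V ≈ 191 acre-ft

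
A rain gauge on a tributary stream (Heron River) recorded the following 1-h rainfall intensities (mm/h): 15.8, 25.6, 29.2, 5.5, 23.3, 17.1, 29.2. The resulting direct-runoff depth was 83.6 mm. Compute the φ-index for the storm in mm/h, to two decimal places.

φ ≈ 9.43 mm/h

Only the 6 blocks with intensity above φ contribute runoff: 15.8, 25.6, 29.2, 23.3, 17.1, 29.2 mm/h.
Σ(I−φ)·Δt = d  ⇒  (15.8+25.6+29.2+23.3+17.1+29.2 − 6φ)·1 = 83.6
φ = (140.2 − 83.6/1) / 6 = 9.43 mm/h.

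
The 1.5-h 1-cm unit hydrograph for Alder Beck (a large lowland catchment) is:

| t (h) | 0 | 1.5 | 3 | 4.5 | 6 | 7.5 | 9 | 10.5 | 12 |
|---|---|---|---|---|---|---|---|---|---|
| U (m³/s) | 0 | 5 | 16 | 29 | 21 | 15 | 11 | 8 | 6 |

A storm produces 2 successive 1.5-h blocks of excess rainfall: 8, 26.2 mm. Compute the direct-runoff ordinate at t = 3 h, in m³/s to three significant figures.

Q ≈ 25.9 m³/s

By discrete convolution, Q_j = Σ (P_i / 10 mm) · U_{j−i}.
At t = 3 h (j=2): Q = (8/10)·16 + (26.2/10)·5 = 25.9 m³/s.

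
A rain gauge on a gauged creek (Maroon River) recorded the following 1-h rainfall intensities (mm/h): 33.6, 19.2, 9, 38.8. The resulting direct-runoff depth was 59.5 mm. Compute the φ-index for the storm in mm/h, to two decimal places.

φ ≈ 10.70 mm/h

Only the 3 blocks with intensity above φ contribute runoff: 33.6, 19.2, 38.8 mm/h.
Σ(I−φ)·Δt = d  ⇒  (33.6+19.2+38.8 − 3φ)·1 = 59.5
φ = (91.60 − 59.5/1) / 3 = 10.70 mm/h.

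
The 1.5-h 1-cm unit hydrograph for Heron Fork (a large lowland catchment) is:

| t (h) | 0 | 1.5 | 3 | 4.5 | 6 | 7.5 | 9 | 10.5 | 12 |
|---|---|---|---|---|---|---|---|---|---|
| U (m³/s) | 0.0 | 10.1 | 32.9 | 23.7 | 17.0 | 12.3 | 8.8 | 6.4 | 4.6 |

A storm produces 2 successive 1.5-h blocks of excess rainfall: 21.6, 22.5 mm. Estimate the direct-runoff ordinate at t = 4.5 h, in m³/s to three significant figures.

By discrete convolution, Q_j = Σ (P_i / 10 mm) · U_{j−i}.
At t = 4.5 h (j=3): Q = (21.6/10)·23.7 + (22.5/10)·32.9 = 125 m³/s.

Q ≈ 125 m³/s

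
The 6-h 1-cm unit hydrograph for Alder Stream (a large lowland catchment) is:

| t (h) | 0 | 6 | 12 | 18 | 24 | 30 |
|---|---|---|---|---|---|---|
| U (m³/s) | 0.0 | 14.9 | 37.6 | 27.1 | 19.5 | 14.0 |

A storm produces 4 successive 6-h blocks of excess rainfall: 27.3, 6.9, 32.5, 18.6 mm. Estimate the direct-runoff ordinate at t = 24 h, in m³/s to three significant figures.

By discrete convolution, Q_j = Σ (P_i / 10 mm) · U_{j−i}.
At t = 24 h (j=4): Q = (27.3/10)·19.5 + (6.9/10)·27.1 + (32.5/10)·37.6 + (18.6/10)·14.9 = 222 m³/s.

Q ≈ 222 m³/s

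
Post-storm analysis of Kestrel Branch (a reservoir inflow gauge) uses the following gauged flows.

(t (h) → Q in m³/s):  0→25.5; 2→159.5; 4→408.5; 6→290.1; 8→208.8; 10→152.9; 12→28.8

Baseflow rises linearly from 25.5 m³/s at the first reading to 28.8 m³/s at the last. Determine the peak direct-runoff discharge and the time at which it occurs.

Q_p = 381.90 m³/s at t = 4 h

Subtracting baseflow gives direct-runoff ordinates: 0.00, 133.45, 381.90, 262.95, 181.10, 124.65, 0.00 m³/s.
The maximum is 381.90 m³/s, occurring at the reading for t = 4 h.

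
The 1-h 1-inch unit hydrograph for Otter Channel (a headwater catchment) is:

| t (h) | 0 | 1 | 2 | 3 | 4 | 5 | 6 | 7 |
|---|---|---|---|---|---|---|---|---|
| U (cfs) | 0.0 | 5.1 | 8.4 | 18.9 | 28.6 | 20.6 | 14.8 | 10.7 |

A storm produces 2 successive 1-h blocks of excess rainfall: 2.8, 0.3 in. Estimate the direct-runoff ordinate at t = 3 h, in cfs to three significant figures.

By discrete convolution, Q_j = Σ (P_i / 1 in) · U_{j−i}.
At t = 3 h (j=3): Q = (2.8/1)·18.9 + (0.3/1)·8.4 = 55.4 cfs.

Q ≈ 55.4 cfs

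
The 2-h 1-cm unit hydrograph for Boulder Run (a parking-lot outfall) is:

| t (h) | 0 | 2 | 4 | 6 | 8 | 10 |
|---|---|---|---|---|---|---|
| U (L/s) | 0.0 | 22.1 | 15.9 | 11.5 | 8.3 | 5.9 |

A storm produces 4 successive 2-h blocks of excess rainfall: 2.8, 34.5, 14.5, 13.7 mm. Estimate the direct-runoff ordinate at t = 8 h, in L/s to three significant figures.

By discrete convolution, Q_j = Σ (P_i / 10 mm) · U_{j−i}.
At t = 8 h (j=4): Q = (2.8/10)·8.3 + (34.5/10)·11.5 + (14.5/10)·15.9 + (13.7/10)·22.1 = 95.3 L/s.

Q ≈ 95.3 L/s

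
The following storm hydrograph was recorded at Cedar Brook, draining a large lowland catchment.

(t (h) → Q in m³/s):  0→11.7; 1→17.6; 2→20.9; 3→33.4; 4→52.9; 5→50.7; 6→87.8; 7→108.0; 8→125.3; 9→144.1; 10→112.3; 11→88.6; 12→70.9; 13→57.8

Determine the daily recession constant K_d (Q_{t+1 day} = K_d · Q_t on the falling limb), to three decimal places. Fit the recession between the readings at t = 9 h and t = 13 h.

K_d ≈ 0.004

Between t = 9 h and t = 13 h the flow falls from 144.1 to 57.8 m³/s over 4×1 h = 4 h.
Per-interval ratio K = (57.8/144.1)^(1/4) = 0.7958; K_d = K^(24/1) = 0.004.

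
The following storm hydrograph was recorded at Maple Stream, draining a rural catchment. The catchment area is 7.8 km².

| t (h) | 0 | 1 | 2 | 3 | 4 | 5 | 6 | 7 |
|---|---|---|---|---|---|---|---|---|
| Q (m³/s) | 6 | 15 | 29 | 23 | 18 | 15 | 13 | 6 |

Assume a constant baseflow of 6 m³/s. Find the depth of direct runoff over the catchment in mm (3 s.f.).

Direct runoff: 0.0, 9.0, 23.0, 17.0, 12.0, 9.0, 7.0, 0.0 m³/s; ΣQ_DR = 77.00 m³/s.
V = ΣQ_DR · Δt = 77.00 × 3600 s = 2.772 × 10^5 m³.
Over A = 7.8 km², depth = V / A = 35.5 mm.

d ≈ 35.5 mm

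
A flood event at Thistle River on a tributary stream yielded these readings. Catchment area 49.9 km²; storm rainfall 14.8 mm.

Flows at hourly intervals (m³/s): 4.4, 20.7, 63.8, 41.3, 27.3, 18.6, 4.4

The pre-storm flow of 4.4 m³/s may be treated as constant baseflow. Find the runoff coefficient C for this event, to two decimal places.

ΣQ_DR = 149.7 m³/s; V = ΣQ_DR·Δt = 5.389 × 10^5 m³.
Runoff depth d = V / A = 10.80 mm.
C = d / P = 10.80 / 14.8 = 0.73.

C ≈ 0.73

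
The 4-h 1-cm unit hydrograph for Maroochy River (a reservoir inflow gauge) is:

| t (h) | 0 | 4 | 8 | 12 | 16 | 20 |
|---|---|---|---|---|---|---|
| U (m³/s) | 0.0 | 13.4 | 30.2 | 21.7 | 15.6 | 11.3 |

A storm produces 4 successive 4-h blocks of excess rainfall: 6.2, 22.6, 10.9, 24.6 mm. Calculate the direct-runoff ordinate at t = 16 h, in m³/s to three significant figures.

Q ≈ 125 m³/s

By discrete convolution, Q_j = Σ (P_i / 10 mm) · U_{j−i}.
At t = 16 h (j=4): Q = (6.2/10)·15.6 + (22.6/10)·21.7 + (10.9/10)·30.2 + (24.6/10)·13.4 = 125 m³/s.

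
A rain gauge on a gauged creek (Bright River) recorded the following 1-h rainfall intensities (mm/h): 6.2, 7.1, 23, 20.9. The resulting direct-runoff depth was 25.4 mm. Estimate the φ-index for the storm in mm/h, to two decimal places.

φ ≈ 9.25 mm/h

Only the 2 blocks with intensity above φ contribute runoff: 23, 20.9 mm/h.
Σ(I−φ)·Δt = d  ⇒  (23+20.9 − 2φ)·1 = 25.4
φ = (43.90 − 25.4/1) / 2 = 9.25 mm/h.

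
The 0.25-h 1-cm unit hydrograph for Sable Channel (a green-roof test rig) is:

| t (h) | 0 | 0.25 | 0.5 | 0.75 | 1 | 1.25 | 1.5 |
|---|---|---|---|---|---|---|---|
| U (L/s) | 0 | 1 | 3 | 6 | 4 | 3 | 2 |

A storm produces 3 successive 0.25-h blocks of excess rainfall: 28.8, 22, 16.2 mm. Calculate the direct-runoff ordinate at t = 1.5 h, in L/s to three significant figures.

Q ≈ 18.8 L/s

By discrete convolution, Q_j = Σ (P_i / 10 mm) · U_{j−i}.
At t = 1.5 h (j=6): Q = (28.8/10)·2 + (22/10)·3 + (16.2/10)·4 = 18.8 L/s.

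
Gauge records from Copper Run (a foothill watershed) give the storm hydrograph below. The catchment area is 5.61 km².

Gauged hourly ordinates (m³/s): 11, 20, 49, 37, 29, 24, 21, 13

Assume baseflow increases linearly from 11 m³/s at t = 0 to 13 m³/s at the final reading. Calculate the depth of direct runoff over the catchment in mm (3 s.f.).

Direct runoff: 0.00, 8.71, 37.43, 25.14, 16.86, 11.57, 8.29, 0.00 m³/s; ΣQ_DR = 108.0 m³/s.
V = ΣQ_DR · Δt = 108.0 × 3600 s = 3.888 × 10^5 m³.
Over A = 5.61 km², depth = V / A = 69.3 mm.

d ≈ 69.3 mm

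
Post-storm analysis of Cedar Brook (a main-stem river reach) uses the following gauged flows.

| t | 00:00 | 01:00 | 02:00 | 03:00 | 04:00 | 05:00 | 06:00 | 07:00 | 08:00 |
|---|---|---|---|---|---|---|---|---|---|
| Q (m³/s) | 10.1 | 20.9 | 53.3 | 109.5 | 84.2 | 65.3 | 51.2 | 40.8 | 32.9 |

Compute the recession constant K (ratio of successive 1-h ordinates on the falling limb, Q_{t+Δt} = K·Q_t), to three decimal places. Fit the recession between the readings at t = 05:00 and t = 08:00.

Using the recession-limb readings at t = 05:00 and t = 08:00: Q falls from 65.3 to 32.9 m³/s over 3 intervals.
K = (Q₂/Q₁)^(1/3) = (32.9/65.3)^(1/3) = 0.796.

K ≈ 0.796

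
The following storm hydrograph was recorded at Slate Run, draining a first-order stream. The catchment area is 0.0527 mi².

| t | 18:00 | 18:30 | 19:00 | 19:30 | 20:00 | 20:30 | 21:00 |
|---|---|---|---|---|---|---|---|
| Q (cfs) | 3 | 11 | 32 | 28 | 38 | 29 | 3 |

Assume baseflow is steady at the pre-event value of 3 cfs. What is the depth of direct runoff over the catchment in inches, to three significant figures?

d ≈ 1.81 in

Direct runoff: 0.0, 8.0, 29.0, 25.0, 35.0, 26.0, 0.0 cfs; ΣQ_DR = 123.0 cfs.
V = ΣQ_DR · Δt = 123.0 × 1800 s = 2.214 × 10^5 ft³.
Over A = 0.0527 mi², depth = V / A = 1.81 in.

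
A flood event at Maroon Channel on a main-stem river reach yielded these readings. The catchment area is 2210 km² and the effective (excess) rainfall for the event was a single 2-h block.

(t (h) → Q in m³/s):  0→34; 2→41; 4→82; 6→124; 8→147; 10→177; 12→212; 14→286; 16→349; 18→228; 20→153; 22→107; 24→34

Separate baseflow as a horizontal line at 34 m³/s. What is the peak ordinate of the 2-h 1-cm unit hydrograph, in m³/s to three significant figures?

Direct runoff: 0.0, 7.0, 48.0, 90.0, 113.0, 143.0, 178.0, 252.0, 315.0, 194.0, 119.0, 73.0, 0.0 m³/s; ΣQ_DR = 1532 m³/s, peak = 315.0 m³/s.
Runoff depth d = ΣQ_DR·Δt / A = 1532 × 7200 / (2210 km²) = 4.991 mm.
The 1-cm UH is the DRH scaled by (10 mm)/d, so U_p = 315.0 × 10/4.991 = 631 m³/s.

U_p ≈ 631 m³/s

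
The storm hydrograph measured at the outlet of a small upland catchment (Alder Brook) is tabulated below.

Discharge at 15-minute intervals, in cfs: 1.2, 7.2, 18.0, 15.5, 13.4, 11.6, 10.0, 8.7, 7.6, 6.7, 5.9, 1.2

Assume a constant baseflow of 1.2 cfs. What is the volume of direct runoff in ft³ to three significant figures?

V ≈ 83300 ft³

Direct-runoff ordinates (Q − Q_b): 0.0, 6.0, 16.8, 14.3, 12.2, 10.4, 8.8, 7.5, 6.4, 5.5, 4.7, 0.0 cfs.
ΣQ_DR = 92.60 cfs.
With Δt = 0.25 h = 900 s, V = ΣQ_DR · Δt = 92.60 × 900 = 83300 ft³.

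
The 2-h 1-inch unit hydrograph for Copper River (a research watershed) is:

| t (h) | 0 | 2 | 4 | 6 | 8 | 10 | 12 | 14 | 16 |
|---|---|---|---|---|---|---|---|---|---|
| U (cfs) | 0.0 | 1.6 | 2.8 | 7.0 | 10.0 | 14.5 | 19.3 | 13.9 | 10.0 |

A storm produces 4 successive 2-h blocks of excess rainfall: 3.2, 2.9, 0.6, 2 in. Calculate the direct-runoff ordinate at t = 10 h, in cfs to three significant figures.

By discrete convolution, Q_j = Σ (P_i / 1 in) · U_{j−i}.
At t = 10 h (j=5): Q = (3.2/1)·14.5 + (2.9/1)·10.0 + (0.6/1)·7.0 + (2/1)·2.8 = 85.2 cfs.

Q ≈ 85.2 cfs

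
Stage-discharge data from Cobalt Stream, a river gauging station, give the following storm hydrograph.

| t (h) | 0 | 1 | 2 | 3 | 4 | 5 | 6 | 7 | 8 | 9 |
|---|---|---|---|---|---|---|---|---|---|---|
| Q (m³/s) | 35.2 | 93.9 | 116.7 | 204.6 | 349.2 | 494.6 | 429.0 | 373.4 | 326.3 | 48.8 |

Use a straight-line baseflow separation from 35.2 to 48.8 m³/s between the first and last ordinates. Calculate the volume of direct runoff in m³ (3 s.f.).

Direct-runoff ordinates (Q − Q_b): 0.00, 57.19, 78.48, 164.87, 307.96, 451.84, 384.73, 327.62, 279.01, 0.00 m³/s.
ΣQ_DR = 2052 m³/s.
With Δt = 1 h = 3600 s, V = ΣQ_DR · Δt = 2052 × 3600 = 7.39 × 10^6 m³.

V ≈ 7.39 × 10^6 m³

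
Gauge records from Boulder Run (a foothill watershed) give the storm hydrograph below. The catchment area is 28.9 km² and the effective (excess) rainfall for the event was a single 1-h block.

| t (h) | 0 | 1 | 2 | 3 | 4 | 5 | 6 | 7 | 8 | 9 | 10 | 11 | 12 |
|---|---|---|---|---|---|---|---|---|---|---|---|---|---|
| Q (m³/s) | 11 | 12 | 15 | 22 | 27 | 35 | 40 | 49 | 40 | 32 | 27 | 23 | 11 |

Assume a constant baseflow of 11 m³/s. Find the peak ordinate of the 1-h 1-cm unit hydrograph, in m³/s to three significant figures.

U_p ≈ 15.2 m³/s

Direct runoff: 0.0, 1.0, 4.0, 11.0, 16.0, 24.0, 29.0, 38.0, 29.0, 21.0, 16.0, 12.0, 0.0 m³/s; ΣQ_DR = 201.0 m³/s, peak = 38.0 m³/s.
Runoff depth d = ΣQ_DR·Δt / A = 201.0 × 3600 / (28.9 km²) = 25.04 mm.
The 1-cm UH is the DRH scaled by (10 mm)/d, so U_p = 38.0 × 10/25.04 = 15.2 m³/s.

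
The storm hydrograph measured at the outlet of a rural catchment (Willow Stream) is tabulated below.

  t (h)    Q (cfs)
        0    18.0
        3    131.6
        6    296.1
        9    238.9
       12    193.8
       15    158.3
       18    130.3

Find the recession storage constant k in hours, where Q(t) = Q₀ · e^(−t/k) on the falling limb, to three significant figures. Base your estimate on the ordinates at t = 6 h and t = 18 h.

On the falling limb, Q drops from 296.1 to 130.3 cfs between t = 6 h and t = 18 h (Δt = 12 h).
k = −Δt / ln(Q₂/Q₁) = −12 / ln(130.3/296.1) = 14.6 h.

k ≈ 14.6 h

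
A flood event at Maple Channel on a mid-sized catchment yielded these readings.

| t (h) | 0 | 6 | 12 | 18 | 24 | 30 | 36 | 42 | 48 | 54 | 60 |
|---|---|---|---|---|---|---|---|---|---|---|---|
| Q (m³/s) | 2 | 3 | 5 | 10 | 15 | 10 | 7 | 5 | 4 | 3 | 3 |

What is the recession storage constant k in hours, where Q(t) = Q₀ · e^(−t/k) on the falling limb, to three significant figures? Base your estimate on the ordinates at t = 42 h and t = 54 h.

On the falling limb, Q drops from 5 to 3 m³/s between t = 42 h and t = 54 h (Δt = 12 h).
k = −Δt / ln(Q₂/Q₁) = −12 / ln(3/5) = 23.5 h.

k ≈ 23.5 h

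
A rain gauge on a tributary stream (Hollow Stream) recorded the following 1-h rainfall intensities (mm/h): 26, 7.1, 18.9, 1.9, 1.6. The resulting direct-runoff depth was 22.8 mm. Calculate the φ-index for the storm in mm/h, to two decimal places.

Only the 2 blocks with intensity above φ contribute runoff: 26, 18.9 mm/h.
Σ(I−φ)·Δt = d  ⇒  (26+18.9 − 2φ)·1 = 22.8
φ = (44.90 − 22.8/1) / 2 = 11.05 mm/h.

φ ≈ 11.05 mm/h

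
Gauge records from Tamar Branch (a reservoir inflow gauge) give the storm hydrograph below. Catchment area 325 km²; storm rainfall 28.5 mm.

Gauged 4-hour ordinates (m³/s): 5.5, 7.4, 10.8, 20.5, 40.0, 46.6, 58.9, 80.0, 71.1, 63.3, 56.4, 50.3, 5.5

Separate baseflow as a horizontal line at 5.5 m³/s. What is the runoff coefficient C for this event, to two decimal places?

C ≈ 0.69

ΣQ_DR = 444.8 m³/s; V = ΣQ_DR·Δt = 6.405 × 10^6 m³.
Runoff depth d = V / A = 19.71 mm.
C = d / P = 19.71 / 28.5 = 0.69.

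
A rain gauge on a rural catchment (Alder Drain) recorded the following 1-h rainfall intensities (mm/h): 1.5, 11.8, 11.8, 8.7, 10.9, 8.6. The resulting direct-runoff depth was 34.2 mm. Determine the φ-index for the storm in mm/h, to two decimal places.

Only the 5 blocks with intensity above φ contribute runoff: 11.8, 11.8, 8.7, 10.9, 8.6 mm/h.
Σ(I−φ)·Δt = d  ⇒  (11.8+11.8+8.7+10.9+8.6 − 5φ)·1 = 34.2
φ = (51.80 − 34.2/1) / 5 = 3.52 mm/h.

φ ≈ 3.52 mm/h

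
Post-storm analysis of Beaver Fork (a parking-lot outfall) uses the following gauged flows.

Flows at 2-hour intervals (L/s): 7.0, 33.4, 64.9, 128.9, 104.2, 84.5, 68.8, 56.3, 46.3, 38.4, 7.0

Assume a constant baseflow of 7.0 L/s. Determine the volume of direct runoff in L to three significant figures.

V ≈ 4.05 × 10^6 L

Direct-runoff ordinates (Q − Q_b): 0.0, 26.4, 57.9, 121.9, 97.2, 77.5, 61.8, 49.3, 39.3, 31.4, 0.0 L/s.
ΣQ_DR = 562.7 L/s.
With Δt = 2 h = 7200 s, V = ΣQ_DR · Δt = 562.7 × 7200 = 4.05 × 10^6 L.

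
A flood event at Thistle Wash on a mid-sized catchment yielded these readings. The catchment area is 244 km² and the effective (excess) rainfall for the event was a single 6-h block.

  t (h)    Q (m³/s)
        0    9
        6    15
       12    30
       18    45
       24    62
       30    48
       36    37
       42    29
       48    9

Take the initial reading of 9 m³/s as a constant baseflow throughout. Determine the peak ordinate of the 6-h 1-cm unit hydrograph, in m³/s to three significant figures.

Direct runoff: 0.0, 6.0, 21.0, 36.0, 53.0, 39.0, 28.0, 20.0, 0.0 m³/s; ΣQ_DR = 203.0 m³/s, peak = 53.0 m³/s.
Runoff depth d = ΣQ_DR·Δt / A = 203.0 × 21600 / (244 km²) = 17.97 mm.
The 1-cm UH is the DRH scaled by (10 mm)/d, so U_p = 53.0 × 10/17.97 = 29.5 m³/s.

U_p ≈ 29.5 m³/s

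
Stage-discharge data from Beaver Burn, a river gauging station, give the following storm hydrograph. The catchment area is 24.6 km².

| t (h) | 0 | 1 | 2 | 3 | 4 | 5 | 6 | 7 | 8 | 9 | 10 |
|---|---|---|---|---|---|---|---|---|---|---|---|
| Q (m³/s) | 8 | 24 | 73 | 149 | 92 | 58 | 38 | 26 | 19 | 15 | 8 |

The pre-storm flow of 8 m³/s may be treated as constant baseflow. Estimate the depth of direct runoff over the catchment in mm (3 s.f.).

d ≈ 61.8 mm

Direct runoff: 0.0, 16.0, 65.0, 141.0, 84.0, 50.0, 30.0, 18.0, 11.0, 7.0, 0.0 m³/s; ΣQ_DR = 422.0 m³/s.
V = ΣQ_DR · Δt = 422.0 × 3600 s = 1.519 × 10^6 m³.
Over A = 24.6 km², depth = V / A = 61.8 mm.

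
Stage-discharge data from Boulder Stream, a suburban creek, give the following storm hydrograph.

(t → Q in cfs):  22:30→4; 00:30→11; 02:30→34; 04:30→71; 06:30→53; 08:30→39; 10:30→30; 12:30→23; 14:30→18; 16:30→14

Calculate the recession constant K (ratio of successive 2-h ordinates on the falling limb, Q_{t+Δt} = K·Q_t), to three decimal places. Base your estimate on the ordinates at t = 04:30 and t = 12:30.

Using the recession-limb readings at t = 04:30 and t = 12:30: Q falls from 71 to 23 cfs over 4 intervals.
K = (Q₂/Q₁)^(1/4) = (23/71)^(1/4) = 0.754.

K ≈ 0.754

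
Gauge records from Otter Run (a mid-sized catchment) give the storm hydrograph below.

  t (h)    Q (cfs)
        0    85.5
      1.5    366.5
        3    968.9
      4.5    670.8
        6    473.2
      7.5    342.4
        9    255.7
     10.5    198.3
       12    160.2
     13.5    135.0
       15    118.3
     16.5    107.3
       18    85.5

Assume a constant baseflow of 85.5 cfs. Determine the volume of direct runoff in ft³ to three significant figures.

Direct-runoff ordinates (Q − Q_b): 0.0, 281.0, 883.4, 585.3, 387.7, 256.9, 170.2, 112.8, 74.7, 49.5, 32.8, 21.8, 0.0 cfs.
ΣQ_DR = 2856 cfs.
With Δt = 1.5 h = 5400 s, V = ΣQ_DR · Δt = 2856 × 5400 = 1.54 × 10^7 ft³.

V ≈ 1.54 × 10^7 ft³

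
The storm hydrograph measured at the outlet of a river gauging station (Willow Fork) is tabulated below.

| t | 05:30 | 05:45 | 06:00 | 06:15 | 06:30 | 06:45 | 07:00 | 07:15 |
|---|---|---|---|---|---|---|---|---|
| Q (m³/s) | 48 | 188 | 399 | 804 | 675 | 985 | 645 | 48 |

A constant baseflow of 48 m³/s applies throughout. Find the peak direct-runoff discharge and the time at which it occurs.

Q_p = 937.0 m³/s at t = 06:45

Subtracting baseflow gives direct-runoff ordinates: 0.0, 140.0, 351.0, 756.0, 627.0, 937.0, 597.0, 0.0 m³/s.
The maximum is 937.0 m³/s, occurring at the reading for t = 06:45.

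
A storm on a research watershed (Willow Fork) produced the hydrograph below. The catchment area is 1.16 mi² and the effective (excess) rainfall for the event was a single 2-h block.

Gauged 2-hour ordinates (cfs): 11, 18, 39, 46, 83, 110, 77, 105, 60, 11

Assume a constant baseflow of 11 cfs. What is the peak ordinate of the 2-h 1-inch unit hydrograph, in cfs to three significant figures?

Direct runoff: 0.0, 7.0, 28.0, 35.0, 72.0, 99.0, 66.0, 94.0, 49.0, 0.0 cfs; ΣQ_DR = 450.0 cfs, peak = 99.0 cfs.
Runoff depth d = ΣQ_DR·Δt / A = 450.0 × 7200 / (1.16 mi²) = 1.202 in.
The 1-inch UH is the DRH scaled by (1 in)/d, so U_p = 99.0 × 1/1.202 = 82.3 cfs.

U_p ≈ 82.3 cfs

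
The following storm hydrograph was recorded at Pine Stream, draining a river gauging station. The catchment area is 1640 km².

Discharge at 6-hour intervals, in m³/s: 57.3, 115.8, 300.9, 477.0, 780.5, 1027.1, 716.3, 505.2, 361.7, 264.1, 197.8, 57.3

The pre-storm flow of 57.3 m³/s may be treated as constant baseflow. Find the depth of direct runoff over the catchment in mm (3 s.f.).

Direct runoff: 0.0, 58.5, 243.6, 419.7, 723.2, 969.8, 659.0, 447.9, 304.4, 206.8, 140.5, 0.0 m³/s; ΣQ_DR = 4173 m³/s.
V = ΣQ_DR · Δt = 4173 × 21600 s = 9.015 × 10^7 m³.
Over A = 1640 km², depth = V / A = 55.0 mm.

d ≈ 55.0 mm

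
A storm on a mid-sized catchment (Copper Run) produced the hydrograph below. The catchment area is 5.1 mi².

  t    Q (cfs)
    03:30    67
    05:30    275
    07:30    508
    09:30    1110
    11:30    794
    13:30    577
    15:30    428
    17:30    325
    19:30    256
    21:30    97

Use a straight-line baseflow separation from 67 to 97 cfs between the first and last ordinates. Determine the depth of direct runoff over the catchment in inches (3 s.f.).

Direct runoff: 0.00, 204.67, 434.33, 1033.00, 713.67, 493.33, 341.00, 234.67, 162.33, 0.00 cfs; ΣQ_DR = 3617 cfs.
V = ΣQ_DR · Δt = 3617 × 7200 s = 2.604 × 10^7 ft³.
Over A = 5.1 mi², depth = V / A = 2.20 in.

d ≈ 2.20 in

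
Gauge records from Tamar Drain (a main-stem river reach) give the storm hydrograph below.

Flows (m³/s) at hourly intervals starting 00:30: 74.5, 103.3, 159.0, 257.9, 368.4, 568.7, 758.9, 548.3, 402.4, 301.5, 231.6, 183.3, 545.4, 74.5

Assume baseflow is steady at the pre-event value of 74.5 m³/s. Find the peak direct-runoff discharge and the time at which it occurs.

Subtracting baseflow gives direct-runoff ordinates: 0.0, 28.8, 84.5, 183.4, 293.9, 494.2, 684.4, 473.8, 327.9, 227.0, 157.1, 108.8, 470.9, 0.0 m³/s.
The maximum is 684.4 m³/s, occurring at the reading for t = 06:30.

Q_p = 684.4 m³/s at t = 06:30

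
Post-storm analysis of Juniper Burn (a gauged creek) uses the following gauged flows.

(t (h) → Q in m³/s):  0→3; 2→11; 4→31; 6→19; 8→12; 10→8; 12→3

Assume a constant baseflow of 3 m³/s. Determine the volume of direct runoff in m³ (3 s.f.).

Direct-runoff ordinates (Q − Q_b): 0.0, 8.0, 28.0, 16.0, 9.0, 5.0, 0.0 m³/s.
ΣQ_DR = 66.00 m³/s.
With Δt = 2 h = 7200 s, V = ΣQ_DR · Δt = 66.00 × 7200 = 4.75 × 10^5 m³.

V ≈ 4.75 × 10^5 m³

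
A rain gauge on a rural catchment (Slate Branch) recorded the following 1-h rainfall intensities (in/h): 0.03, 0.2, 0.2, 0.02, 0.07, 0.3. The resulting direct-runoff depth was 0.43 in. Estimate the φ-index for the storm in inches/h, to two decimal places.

φ ≈ 0.09 in/h

Only the 3 blocks with intensity above φ contribute runoff: 0.2, 0.2, 0.3 in/h.
Σ(I−φ)·Δt = d  ⇒  (0.2+0.2+0.3 − 3φ)·1 = 0.43
φ = (0.7000 − 0.43/1) / 3 = 0.09 in/h.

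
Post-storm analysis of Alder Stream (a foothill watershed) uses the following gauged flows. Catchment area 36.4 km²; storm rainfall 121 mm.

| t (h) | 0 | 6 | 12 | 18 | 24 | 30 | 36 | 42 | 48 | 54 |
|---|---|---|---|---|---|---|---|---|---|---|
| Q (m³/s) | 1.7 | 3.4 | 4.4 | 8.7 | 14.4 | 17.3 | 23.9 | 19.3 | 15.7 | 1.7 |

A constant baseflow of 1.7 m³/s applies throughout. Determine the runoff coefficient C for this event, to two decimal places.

C ≈ 0.46

ΣQ_DR = 93.50 m³/s; V = ΣQ_DR·Δt = 2.020 × 10^6 m³.
Runoff depth d = V / A = 55.48 mm.
C = d / P = 55.48 / 121 = 0.46.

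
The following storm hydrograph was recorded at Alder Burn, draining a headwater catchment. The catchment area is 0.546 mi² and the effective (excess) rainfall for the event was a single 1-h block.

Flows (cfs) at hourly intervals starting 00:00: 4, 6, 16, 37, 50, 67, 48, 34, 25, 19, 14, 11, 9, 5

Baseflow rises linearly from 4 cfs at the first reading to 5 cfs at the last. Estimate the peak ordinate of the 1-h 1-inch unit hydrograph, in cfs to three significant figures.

Direct runoff: 0.00, 1.92, 11.85, 32.77, 45.69, 62.62, 43.54, 29.46, 20.38, 14.31, 9.23, 6.15, 4.08, 0.00 cfs; ΣQ_DR = 282.0 cfs, peak = 62.62 cfs.
Runoff depth d = ΣQ_DR·Δt / A = 282.0 × 3600 / (0.546 mi²) = 0.8003 in.
The 1-inch UH is the DRH scaled by (1 in)/d, so U_p = 62.62 × 1/0.8003 = 78.2 cfs.

U_p ≈ 78.2 cfs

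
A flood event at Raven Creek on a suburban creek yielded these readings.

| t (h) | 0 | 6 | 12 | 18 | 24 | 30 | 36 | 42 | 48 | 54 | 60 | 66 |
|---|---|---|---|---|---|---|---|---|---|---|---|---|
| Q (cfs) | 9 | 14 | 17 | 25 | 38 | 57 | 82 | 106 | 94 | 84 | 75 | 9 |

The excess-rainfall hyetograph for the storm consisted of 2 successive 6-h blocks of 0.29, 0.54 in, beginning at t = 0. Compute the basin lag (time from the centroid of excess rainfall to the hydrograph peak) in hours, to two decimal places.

t_L ≈ 35.10 h

Centroid of excess rainfall: t_c = Σ P_i·t̄_i / ΣP_i = 6.9036 h (block centres at 3, 9 h).
Hydrograph peak occurs at t = 42 h, so basin lag t_L = 42 − 6.9036 = 35.10 h.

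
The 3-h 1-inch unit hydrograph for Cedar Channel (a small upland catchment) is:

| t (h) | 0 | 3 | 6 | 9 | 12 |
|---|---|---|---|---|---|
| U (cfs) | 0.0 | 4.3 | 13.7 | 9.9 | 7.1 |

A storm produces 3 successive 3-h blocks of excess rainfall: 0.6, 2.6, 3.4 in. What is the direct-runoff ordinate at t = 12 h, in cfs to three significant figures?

Q ≈ 76.6 cfs

By discrete convolution, Q_j = Σ (P_i / 1 in) · U_{j−i}.
At t = 12 h (j=4): Q = (0.6/1)·7.1 + (2.6/1)·9.9 + (3.4/1)·13.7 = 76.6 cfs.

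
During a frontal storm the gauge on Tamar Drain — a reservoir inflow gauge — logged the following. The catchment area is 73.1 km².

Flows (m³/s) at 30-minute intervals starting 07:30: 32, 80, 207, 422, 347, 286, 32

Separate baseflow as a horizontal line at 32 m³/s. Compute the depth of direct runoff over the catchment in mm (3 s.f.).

Direct runoff: 0.0, 48.0, 175.0, 390.0, 315.0, 254.0, 0.0 m³/s; ΣQ_DR = 1182 m³/s.
V = ΣQ_DR · Δt = 1182 × 1800 s = 2.128 × 10^6 m³.
Over A = 73.1 km², depth = V / A = 29.1 mm.

d ≈ 29.1 mm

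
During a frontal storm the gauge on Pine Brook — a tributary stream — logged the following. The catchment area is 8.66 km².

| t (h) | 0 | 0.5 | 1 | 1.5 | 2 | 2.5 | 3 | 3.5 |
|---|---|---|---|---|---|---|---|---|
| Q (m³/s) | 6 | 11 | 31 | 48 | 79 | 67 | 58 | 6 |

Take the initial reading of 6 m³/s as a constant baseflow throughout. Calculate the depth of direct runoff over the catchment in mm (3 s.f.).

d ≈ 53.6 mm

Direct runoff: 0.0, 5.0, 25.0, 42.0, 73.0, 61.0, 52.0, 0.0 m³/s; ΣQ_DR = 258.0 m³/s.
V = ΣQ_DR · Δt = 258.0 × 1800 s = 4.644 × 10^5 m³.
Over A = 8.66 km², depth = V / A = 53.6 mm.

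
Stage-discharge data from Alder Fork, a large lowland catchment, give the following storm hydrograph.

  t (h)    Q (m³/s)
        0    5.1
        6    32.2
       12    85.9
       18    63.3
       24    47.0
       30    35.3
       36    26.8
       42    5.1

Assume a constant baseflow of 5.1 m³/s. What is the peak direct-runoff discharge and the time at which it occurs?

Q_p = 80.8 m³/s at t = 12 h

Subtracting baseflow gives direct-runoff ordinates: 0.0, 27.1, 80.8, 58.2, 41.9, 30.2, 21.7, 0.0 m³/s.
The maximum is 80.8 m³/s, occurring at the reading for t = 12 h.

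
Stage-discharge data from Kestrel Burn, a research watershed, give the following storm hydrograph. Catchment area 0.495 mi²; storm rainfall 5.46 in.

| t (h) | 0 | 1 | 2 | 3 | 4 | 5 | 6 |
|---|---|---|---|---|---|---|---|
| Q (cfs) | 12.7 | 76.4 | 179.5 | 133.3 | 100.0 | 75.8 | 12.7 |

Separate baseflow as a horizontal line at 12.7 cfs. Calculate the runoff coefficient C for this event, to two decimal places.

ΣQ_DR = 501.5 cfs; V = ΣQ_DR·Δt = 1.805 × 10^6 ft³.
Runoff depth d = V / A = 1.570 in.
C = d / P = 1.570 / 5.46 = 0.29.

C ≈ 0.29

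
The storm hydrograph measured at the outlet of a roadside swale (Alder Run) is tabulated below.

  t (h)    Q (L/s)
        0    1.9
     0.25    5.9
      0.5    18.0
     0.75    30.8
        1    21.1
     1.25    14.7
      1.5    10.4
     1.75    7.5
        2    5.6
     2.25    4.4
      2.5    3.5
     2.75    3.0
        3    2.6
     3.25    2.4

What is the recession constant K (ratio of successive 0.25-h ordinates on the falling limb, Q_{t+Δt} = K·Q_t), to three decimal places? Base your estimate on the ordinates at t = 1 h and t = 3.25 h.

K ≈ 0.785

Using the recession-limb readings at t = 1 h and t = 3.25 h: Q falls from 21.1 to 2.4 L/s over 9 intervals.
K = (Q₂/Q₁)^(1/9) = (2.4/21.1)^(1/9) = 0.785.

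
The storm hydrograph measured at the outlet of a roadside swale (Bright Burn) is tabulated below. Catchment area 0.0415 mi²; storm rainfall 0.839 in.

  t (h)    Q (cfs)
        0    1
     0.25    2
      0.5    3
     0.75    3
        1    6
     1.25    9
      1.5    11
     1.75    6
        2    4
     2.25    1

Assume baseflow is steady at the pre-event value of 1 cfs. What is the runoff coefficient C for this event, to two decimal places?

C ≈ 0.40

ΣQ_DR = 36.00 cfs; V = ΣQ_DR·Δt = 32400 ft³.
Runoff depth d = V / A = 0.3361 in.
C = d / P = 0.3361 / 0.839 = 0.40.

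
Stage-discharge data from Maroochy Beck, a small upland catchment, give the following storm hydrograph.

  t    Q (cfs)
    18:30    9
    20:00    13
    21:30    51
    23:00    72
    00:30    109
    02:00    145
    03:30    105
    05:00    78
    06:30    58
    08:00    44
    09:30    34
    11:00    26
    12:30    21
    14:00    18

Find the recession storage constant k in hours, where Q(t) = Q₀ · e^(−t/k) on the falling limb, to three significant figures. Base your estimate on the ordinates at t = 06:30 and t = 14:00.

k ≈ 6.41 h

On the falling limb, Q drops from 58 to 18 cfs between t = 06:30 and t = 14:00 (Δt = 7.5 h).
k = −Δt / ln(Q₂/Q₁) = −7.5 / ln(18/58) = 6.41 h.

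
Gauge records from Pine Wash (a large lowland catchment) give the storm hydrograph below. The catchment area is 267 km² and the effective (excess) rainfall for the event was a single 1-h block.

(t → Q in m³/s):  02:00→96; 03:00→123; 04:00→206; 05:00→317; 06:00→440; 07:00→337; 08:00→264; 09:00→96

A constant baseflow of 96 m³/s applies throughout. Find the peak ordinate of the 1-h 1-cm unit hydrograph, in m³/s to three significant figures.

U_p ≈ 230 m³/s

Direct runoff: 0.0, 27.0, 110.0, 221.0, 344.0, 241.0, 168.0, 0.0 m³/s; ΣQ_DR = 1111 m³/s, peak = 344.0 m³/s.
Runoff depth d = ΣQ_DR·Δt / A = 1111 × 3600 / (267 km²) = 14.98 mm.
The 1-cm UH is the DRH scaled by (10 mm)/d, so U_p = 344.0 × 10/14.98 = 230 m³/s.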